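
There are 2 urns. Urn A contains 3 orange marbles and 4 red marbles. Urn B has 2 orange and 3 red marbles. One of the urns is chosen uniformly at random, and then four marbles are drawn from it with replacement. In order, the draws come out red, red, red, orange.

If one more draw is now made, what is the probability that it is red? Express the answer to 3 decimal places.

For each hypothesis, P(data | H) works out to: P(data | urn A) = (4/7)(4/7)(4/7)(3/7) = 0.079967; P(data | urn B) = (3/5)(3/5)(3/5)(2/5) = 0.0864.
The prior-weighted likelihoods are 1/2 · 0.079967 = 0.039983, 1/2 · 0.0864 = 0.0432; with total 0.083183.
The posterior is then P(urn A | data) = 0.48067, P(urn B | data) = 0.51933.
The predictive probability is P(red next | data) = (4/7)(0.48067) + (3/5)(0.51933) = 0.58627.

0.586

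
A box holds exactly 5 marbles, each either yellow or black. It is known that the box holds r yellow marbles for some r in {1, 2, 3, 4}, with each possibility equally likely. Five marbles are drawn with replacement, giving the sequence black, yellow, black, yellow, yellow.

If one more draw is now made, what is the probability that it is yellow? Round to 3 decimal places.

0.569

For each hypothesis, P(data | H) works out to: P(data | r = 1) = (4/5)(1/5)(4/5)(1/5)(1/5) = 0.00512; P(data | r = 2) = (3/5)(2/5)(3/5)(2/5)(2/5) = 0.02304; P(data | r = 3) = (2/5)(3/5)(2/5)(3/5)(3/5) = 0.03456; P(data | r = 4) = (1/5)(4/5)(1/5)(4/5)(4/5) = 0.02048.
The prior-weighted likelihoods are 1/4 · 0.00512 = 0.00128, 1/4 · 0.02304 = 0.00576, 1/4 · 0.03456 = 0.00864, 1/4 · 0.02048 = 0.00512; these sum to 0.0208.
Dividing through by the total gives posterior P(r = 1 | data) = 0.061538, P(r = 2 | data) = 0.27692, P(r = 3 | data) = 0.41538, P(r = 4 | data) = 0.24615.
So P(yellow next | data) = Σ P(yellow next | H) P(H | data) = (1/5)(0.061538) + (2/5)(0.27692) + (3/5)(0.41538) + (4/5)(0.24615) = 0.56923.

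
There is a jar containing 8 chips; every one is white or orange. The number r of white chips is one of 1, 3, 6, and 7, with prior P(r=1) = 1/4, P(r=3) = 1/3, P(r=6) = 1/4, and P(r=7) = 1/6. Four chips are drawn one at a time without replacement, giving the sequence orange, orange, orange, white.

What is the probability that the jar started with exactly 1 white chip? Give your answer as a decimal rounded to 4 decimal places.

Under each hypothesis, the probability of the observed sequence is: P(data | r = 1) = (7/8)(6/7)(5/6)(1/5) = 1/8; P(data | r = 3) = (5/8)(4/7)(3/6)(3/5) = 3/28; P(data | r = 6) = (2/8)(1/7)(0/6) = 0; P(data | r = 7) = (1/8)(0/7) = 0.
The prior-weighted likelihoods are 1/4 · 1/8 = 1/32, 1/3 · 3/28 = 1/28, 1/4 · 0 = 0, 1/6 · 0 = 0; summing to 15/224.
Hence P(r = 1 | data) = (1/32) / (15/224) = 7/15.

0.4667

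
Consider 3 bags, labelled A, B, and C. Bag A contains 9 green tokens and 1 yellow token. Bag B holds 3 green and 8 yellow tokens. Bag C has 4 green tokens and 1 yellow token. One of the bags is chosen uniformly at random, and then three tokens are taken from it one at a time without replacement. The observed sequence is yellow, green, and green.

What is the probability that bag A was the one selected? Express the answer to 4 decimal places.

0.2870

Under each hypothesis, the probability of the observed sequence is: P(data | bag A) = (1/10)(9/9)(8/8) = 1/10; P(data | bag B) = (8/11)(3/10)(2/9) = 8/165; P(data | bag C) = (1/5)(4/4)(3/3) = 1/5.
Multiplying each by its prior: 1/3 · 1/10 = 1/30, 1/3 · 8/165 = 8/495, 1/3 · 1/5 = 1/15; with total 23/198.
Therefore the posterior P(bag A | data) = (1/30) / (23/198) = 33/115.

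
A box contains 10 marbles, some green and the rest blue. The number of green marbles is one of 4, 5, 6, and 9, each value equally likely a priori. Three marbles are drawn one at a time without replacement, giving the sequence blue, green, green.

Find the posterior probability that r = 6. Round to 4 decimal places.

The likelihood of the observed sequence under each hypothesis: P(data | r = 4) = (6/10)(4/9)(3/8) = 1/10; P(data | r = 5) = (5/10)(5/9)(4/8) = 5/36; P(data | r = 6) = (4/10)(6/9)(5/8) = 1/6; P(data | r = 9) = (1/10)(9/9)(8/8) = 1/10.
The prior-weighted likelihoods are 1/4 · 1/10 = 1/40, 1/4 · 5/36 = 5/144, 1/4 · 1/6 = 1/24, 1/4 · 1/10 = 1/40; with total 91/720.
Hence P(r = 6 | data) = (1/24) / (91/720) = 30/91.

0.3297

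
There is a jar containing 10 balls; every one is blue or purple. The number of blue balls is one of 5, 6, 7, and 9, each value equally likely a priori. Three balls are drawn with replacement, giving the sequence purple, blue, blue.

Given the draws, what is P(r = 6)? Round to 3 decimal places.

0.290

For each hypothesis, P(data | H) works out to: P(data | r = 5) = (5/10)(5/10)(5/10) = 0.125; P(data | r = 6) = (4/10)(6/10)(6/10) = 0.144; P(data | r = 7) = (3/10)(7/10)(7/10) = 0.147; P(data | r = 9) = (1/10)(9/10)(9/10) = 0.081.
The prior-weighted likelihoods are 1/4 · 0.125 = 0.03125, 1/4 · 0.144 = 0.036, 1/4 · 0.147 = 0.03675, 1/4 · 0.081 = 0.02025; with total 0.12425.
Therefore the posterior P(r = 6 | data) = (0.036) / (0.12425) = 0.28974.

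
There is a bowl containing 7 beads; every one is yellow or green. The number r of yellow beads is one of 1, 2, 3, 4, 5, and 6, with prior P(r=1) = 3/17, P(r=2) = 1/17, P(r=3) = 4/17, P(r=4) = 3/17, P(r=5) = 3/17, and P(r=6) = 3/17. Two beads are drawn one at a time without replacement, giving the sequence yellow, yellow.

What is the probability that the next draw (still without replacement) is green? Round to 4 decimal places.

0.4000

For each hypothesis, P(data | H) works out to: P(data | r = 1) = (1/7)(0/6) = 0; P(data | r = 2) = (2/7)(1/6) = 1/21; P(data | r = 3) = (3/7)(2/6) = 1/7; P(data | r = 4) = (4/7)(3/6) = 2/7; P(data | r = 5) = (5/7)(4/6) = 10/21; P(data | r = 6) = (6/7)(5/6) = 5/7.
Multiplying each by its prior: 3/17 · 0 = 0, 1/17 · 1/21 = 1/357, 4/17 · 1/7 = 4/119, 3/17 · 2/7 = 6/119, 3/17 · 10/21 = 10/119, 3/17 · 5/7 = 15/119; with total 106/357.
The posterior is then P(r = 1 | data) = 0, P(r = 2 | data) = 1/106, P(r = 3 | data) = 6/53, P(r = 4 | data) = 9/53, P(r = 5 | data) = 15/53, P(r = 6 | data) = 45/106.
The predictive probability is P(green next | data) = (1)(1/106) + (4/5)(6/53) + (3/5)(9/53) + (2/5)(15/53) + (1/5)(45/106) = 2/5.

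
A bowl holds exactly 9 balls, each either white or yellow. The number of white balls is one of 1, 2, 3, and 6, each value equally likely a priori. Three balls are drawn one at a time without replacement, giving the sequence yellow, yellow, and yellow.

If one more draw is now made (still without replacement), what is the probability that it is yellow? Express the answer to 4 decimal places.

Compute the likelihood of the observed sequence for each case: P(data | r = 1) = (8/9)(7/8)(6/7) = 2/3; P(data | r = 2) = (7/9)(6/8)(5/7) = 5/12; P(data | r = 3) = (6/9)(5/8)(4/7) = 5/21; P(data | r = 6) = (3/9)(2/8)(1/7) = 1/84.
Weighting by the prior gives 1/4 · 2/3 = 1/6, 1/4 · 5/12 = 5/48, 1/4 · 5/21 = 5/84, 1/4 · 1/84 = 1/336; summing to 1/3.
Normalising, the posterior is P(r = 1 | data) = 1/2, P(r = 2 | data) = 5/16, P(r = 3 | data) = 5/28, P(r = 6 | data) = 1/112.
So P(yellow next | data) = Σ P(yellow next | H) P(H | data) = (5/6)(1/2) + (2/3)(5/16) + (1/2)(5/28) + (0)(1/112) = 5/7.

0.7143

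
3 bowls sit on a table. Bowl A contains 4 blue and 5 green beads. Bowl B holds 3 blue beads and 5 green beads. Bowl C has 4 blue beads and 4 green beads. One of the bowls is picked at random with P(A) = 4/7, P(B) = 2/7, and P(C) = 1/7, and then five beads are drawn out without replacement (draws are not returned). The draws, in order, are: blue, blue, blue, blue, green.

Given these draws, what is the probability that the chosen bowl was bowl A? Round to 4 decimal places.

The likelihood of the observed sequence under each hypothesis: P(data | bowl A) = (4/9)(3/8)(2/7)(1/6)(5/5) = 0.0079365; P(data | bowl B) = (3/8)(2/7)(1/6)(0/5) = 0; P(data | bowl C) = (4/8)(3/7)(2/6)(1/5)(4/4) = 0.014286.
The prior-weighted likelihoods are 4/7 · 0.0079365 = 0.0045351, 2/7 · 0 = 0, 1/7 · 0.014286 = 0.0020408; with total 0.006576.
Therefore the posterior P(bowl A | data) = (0.0045351) / (0.006576) = 0.68966.

0.6897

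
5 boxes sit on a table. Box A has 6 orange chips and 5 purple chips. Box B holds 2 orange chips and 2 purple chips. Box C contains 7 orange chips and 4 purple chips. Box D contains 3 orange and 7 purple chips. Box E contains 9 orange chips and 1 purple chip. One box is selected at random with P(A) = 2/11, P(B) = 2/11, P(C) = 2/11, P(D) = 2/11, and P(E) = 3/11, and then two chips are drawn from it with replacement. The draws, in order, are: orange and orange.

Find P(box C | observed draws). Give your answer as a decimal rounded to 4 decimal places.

Under each hypothesis, the probability of the observed sequence is: P(data | box A) = (6/11)(6/11) = 0.29752; P(data | box B) = (2/4)(2/4) = 0.25; P(data | box C) = (7/11)(7/11) = 0.40496; P(data | box D) = (3/10)(3/10) = 0.09; P(data | box E) = (9/10)(9/10) = 0.81.
The prior-weighted likelihoods are 2/11 · 0.29752 = 0.054095, 2/11 · 0.25 = 0.045455, 2/11 · 0.40496 = 0.073629, 2/11 · 0.09 = 0.016364, 3/11 · 0.81 = 0.22091; with total 0.41045.
So P(box C | data) = (0.073629) / (0.41045) = 0.17939.

0.1794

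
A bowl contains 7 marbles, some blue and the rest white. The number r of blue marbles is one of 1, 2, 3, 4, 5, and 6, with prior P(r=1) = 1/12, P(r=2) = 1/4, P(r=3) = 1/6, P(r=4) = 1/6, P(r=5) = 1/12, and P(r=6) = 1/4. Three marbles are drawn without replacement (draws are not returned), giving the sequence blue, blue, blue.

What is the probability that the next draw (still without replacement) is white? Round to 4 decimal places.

The likelihood of the observed sequence under each hypothesis: P(data | r = 1) = (1/7)(0/6) = 0; P(data | r = 2) = (2/7)(1/6)(0/5) = 0; P(data | r = 3) = (3/7)(2/6)(1/5) = 1/35; P(data | r = 4) = (4/7)(3/6)(2/5) = 4/35; P(data | r = 5) = (5/7)(4/6)(3/5) = 2/7; P(data | r = 6) = (6/7)(5/6)(4/5) = 4/7.
Multiplying each by its prior: 1/12 · 0 = 0, 1/4 · 0 = 0, 1/6 · 1/35 = 1/210, 1/6 · 4/35 = 2/105, 1/12 · 2/7 = 1/42, 1/4 · 4/7 = 1/7; these sum to 4/21.
Normalising, the posterior is P(r = 1 | data) = 0, P(r = 2 | data) = 0, P(r = 3 | data) = 1/40, P(r = 4 | data) = 1/10, P(r = 5 | data) = 1/8, P(r = 6 | data) = 3/4.
So P(white next | data) = Σ P(white next | H) P(H | data) = (1)(1/40) + (3/4)(1/10) + (1/2)(1/8) + (1/4)(3/4) = 7/20.

0.3500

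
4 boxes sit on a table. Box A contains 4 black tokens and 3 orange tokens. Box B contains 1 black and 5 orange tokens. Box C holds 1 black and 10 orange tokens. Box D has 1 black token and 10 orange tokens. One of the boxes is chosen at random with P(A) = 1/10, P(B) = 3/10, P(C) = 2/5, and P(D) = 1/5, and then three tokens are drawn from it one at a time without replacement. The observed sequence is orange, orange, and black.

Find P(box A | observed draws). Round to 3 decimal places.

For each hypothesis, P(data | H) works out to: P(data | box A) = (3/7)(2/6)(4/5) = 0.11429; P(data | box B) = (5/6)(4/5)(1/4) = 0.16667; P(data | box C) = (10/11)(9/10)(1/9) = 0.090909; P(data | box D) = (10/11)(9/10)(1/9) = 0.090909.
Weighting by the prior gives 1/10 · 0.11429 = 0.011429, 3/10 · 0.16667 = 0.05, 2/5 · 0.090909 = 0.036364, 1/5 · 0.090909 = 0.018182; these sum to 0.11597.
So P(box A | data) = (0.011429) / (0.11597) = 0.098544.

0.099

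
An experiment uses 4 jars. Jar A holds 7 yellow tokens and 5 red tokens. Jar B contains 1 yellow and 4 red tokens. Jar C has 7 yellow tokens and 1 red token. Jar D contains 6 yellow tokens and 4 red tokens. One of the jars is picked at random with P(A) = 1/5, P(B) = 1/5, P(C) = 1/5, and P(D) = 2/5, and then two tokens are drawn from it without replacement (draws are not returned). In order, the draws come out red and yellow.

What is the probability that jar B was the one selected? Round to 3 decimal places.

0.178

The likelihood of the observed sequence under each hypothesis: P(data | jar A) = (5/12)(7/11) = 0.26515; P(data | jar B) = (4/5)(1/4) = 0.2; P(data | jar C) = (1/8)(7/7) = 0.125; P(data | jar D) = (4/10)(6/9) = 0.26667.
The prior-weighted likelihoods are 1/5 · 0.26515 = 0.05303, 1/5 · 0.2 = 0.04, 1/5 · 0.125 = 0.025, 2/5 · 0.26667 = 0.10667; these sum to 0.2247.
So P(jar B | data) = (0.04) / (0.2247) = 0.17802.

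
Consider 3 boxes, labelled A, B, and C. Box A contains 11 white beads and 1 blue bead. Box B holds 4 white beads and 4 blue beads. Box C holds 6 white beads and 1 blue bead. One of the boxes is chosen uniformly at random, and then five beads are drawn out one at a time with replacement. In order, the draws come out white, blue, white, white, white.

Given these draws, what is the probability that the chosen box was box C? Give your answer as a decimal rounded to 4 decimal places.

0.4612

For each hypothesis, P(data | H) works out to: P(data | box A) = (11/12)(1/12)(11/12)(11/12)(11/12) = 0.058839; P(data | box B) = (4/8)(4/8)(4/8)(4/8)(4/8) = 0.03125; P(data | box C) = (6/7)(1/7)(6/7)(6/7)(6/7) = 0.077111.
Weighting by the prior gives 1/3 · 0.058839 = 0.019613, 1/3 · 0.03125 = 0.010417, 1/3 · 0.077111 = 0.025704; these sum to 0.055733.
Hence P(box C | data) = (0.025704) / (0.055733) = 0.46119.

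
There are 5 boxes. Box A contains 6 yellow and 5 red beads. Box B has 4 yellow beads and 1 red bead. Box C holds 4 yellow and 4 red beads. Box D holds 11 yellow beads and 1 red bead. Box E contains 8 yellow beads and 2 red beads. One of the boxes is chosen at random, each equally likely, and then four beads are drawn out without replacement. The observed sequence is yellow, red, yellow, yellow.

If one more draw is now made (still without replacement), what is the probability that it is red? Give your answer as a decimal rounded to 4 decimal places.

0.1972

Under each hypothesis, the probability of the observed sequence is: P(data | box A) = (6/11)(5/10)(5/9)(4/8) = 0.075758; P(data | box B) = (4/5)(1/4)(3/3)(2/2) = 0.2; P(data | box C) = (4/8)(4/7)(3/6)(2/5) = 0.057143; P(data | box D) = (11/12)(1/11)(10/10)(9/9) = 0.083333; P(data | box E) = (8/10)(2/9)(7/8)(6/7) = 0.13333.
Weighting by the prior gives 1/5 · 0.075758 = 0.015152, 1/5 · 0.2 = 0.04, 1/5 · 0.057143 = 0.011429, 1/5 · 0.083333 = 0.016667, 1/5 · 0.13333 = 0.026667; with total 0.10991.
The posterior is then P(box A | data) = 0.13785, P(box B | data) = 0.36392, P(box C | data) = 0.10398, P(box D | data) = 0.15163, P(box E | data) = 0.24262.
The predictive probability is P(red next | data) = (4/7)(0.13785) + (0)(0.36392) + (3/4)(0.10398) + (0)(0.15163) + (1/6)(0.24262) = 0.19719.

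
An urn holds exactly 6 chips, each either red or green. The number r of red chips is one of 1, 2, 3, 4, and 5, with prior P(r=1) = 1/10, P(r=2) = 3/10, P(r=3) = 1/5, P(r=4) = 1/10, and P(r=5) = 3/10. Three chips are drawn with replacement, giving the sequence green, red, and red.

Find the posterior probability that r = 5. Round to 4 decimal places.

Under each hypothesis, the probability of the observed sequence is: P(data | r = 1) = (5/6)(1/6)(1/6) = 0.023148; P(data | r = 2) = (4/6)(2/6)(2/6) = 0.074074; P(data | r = 3) = (3/6)(3/6)(3/6) = 0.125; P(data | r = 4) = (2/6)(4/6)(4/6) = 0.14815; P(data | r = 5) = (1/6)(5/6)(5/6) = 0.11574.
The prior-weighted likelihoods are 1/10 · 0.023148 = 0.0023148, 3/10 · 0.074074 = 0.022222, 1/5 · 0.125 = 0.025, 1/10 · 0.14815 = 0.014815, 3/10 · 0.11574 = 0.034722; with total 0.099074.
Hence P(r = 5 | data) = (0.034722) / (0.099074) = 0.35047.

0.3505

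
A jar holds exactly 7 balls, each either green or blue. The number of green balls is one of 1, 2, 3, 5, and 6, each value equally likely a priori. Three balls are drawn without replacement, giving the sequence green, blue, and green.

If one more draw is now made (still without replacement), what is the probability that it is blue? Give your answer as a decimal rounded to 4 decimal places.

0.3654

For each hypothesis, P(data | H) works out to: P(data | r = 1) = (1/7)(6/6)(0/5) = 0; P(data | r = 2) = (2/7)(5/6)(1/5) = 1/21; P(data | r = 3) = (3/7)(4/6)(2/5) = 4/35; P(data | r = 5) = (5/7)(2/6)(4/5) = 4/21; P(data | r = 6) = (6/7)(1/6)(5/5) = 1/7.
Multiplying each by its prior: 1/5 · 0 = 0, 1/5 · 1/21 = 1/105, 1/5 · 4/35 = 4/175, 1/5 · 4/21 = 4/105, 1/5 · 1/7 = 1/35; summing to 52/525.
The posterior is then P(r = 1 | data) = 0, P(r = 2 | data) = 5/52, P(r = 3 | data) = 3/13, P(r = 5 | data) = 5/13, P(r = 6 | data) = 15/52.
So P(blue next | data) = Σ P(blue next | H) P(H | data) = (1)(5/52) + (3/4)(3/13) + (1/4)(5/13) + (0)(15/52) = 19/52.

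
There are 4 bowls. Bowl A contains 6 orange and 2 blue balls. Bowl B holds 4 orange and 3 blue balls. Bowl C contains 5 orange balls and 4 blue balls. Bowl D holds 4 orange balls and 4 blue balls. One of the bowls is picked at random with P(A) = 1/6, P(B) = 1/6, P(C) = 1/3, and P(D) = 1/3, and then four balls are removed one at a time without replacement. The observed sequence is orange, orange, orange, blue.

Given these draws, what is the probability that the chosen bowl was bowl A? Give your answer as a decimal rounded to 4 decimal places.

For each hypothesis, P(data | H) works out to: P(data | bowl A) = (6/8)(5/7)(4/6)(2/5) = 1/7; P(data | bowl B) = (4/7)(3/6)(2/5)(3/4) = 3/35; P(data | bowl C) = (5/9)(4/8)(3/7)(4/6) = 5/63; P(data | bowl D) = (4/8)(3/7)(2/6)(4/5) = 2/35.
Multiplying each by its prior: 1/6 · 1/7 = 1/42, 1/6 · 3/35 = 1/70, 1/3 · 5/63 = 5/189, 1/3 · 2/35 = 2/105; with total 79/945.
So P(bowl A | data) = (1/42) / (79/945) = 45/158.

0.2848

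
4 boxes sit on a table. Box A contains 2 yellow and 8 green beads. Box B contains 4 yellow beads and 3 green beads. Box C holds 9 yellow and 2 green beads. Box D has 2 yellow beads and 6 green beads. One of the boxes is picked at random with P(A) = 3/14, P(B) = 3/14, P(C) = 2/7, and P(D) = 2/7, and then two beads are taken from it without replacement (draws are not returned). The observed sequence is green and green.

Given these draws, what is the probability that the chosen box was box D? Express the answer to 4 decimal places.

0.4750

The likelihood of the observed sequence under each hypothesis: P(data | box A) = (8/10)(7/9) = 0.62222; P(data | box B) = (3/7)(2/6) = 0.14286; P(data | box C) = (2/11)(1/10) = 0.018182; P(data | box D) = (6/8)(5/7) = 0.53571.
Weighting by the prior gives 3/14 · 0.62222 = 0.13333, 3/14 · 0.14286 = 0.030612, 2/7 · 0.018182 = 0.0051948, 2/7 · 0.53571 = 0.15306; these sum to 0.3222.
Hence P(box D | data) = (0.15306) / (0.3222) = 0.47505.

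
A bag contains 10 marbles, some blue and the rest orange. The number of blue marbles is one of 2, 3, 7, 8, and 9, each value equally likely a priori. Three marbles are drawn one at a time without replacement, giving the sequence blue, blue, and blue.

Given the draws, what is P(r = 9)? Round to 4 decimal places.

Under each hypothesis, the probability of the observed sequence is: P(data | r = 2) = (2/10)(1/9)(0/8) = 0; P(data | r = 3) = (3/10)(2/9)(1/8) = 1/120; P(data | r = 7) = (7/10)(6/9)(5/8) = 7/24; P(data | r = 8) = (8/10)(7/9)(6/8) = 7/15; P(data | r = 9) = (9/10)(8/9)(7/8) = 7/10.
Weighting by the prior gives 1/5 · 0 = 0, 1/5 · 1/120 = 1/600, 1/5 · 7/24 = 7/120, 1/5 · 7/15 = 7/75, 1/5 · 7/10 = 7/50; summing to 22/75.
Therefore the posterior P(r = 9 | data) = (7/50) / (22/75) = 21/44.

0.4773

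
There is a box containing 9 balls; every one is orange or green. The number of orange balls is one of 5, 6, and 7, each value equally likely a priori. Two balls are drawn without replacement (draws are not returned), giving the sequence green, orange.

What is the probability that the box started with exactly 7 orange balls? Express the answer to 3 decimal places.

For each hypothesis, P(data | H) works out to: P(data | r = 5) = (4/9)(5/8) = 5/18; P(data | r = 6) = (3/9)(6/8) = 1/4; P(data | r = 7) = (2/9)(7/8) = 7/36.
Weighting by the prior gives 1/3 · 5/18 = 5/54, 1/3 · 1/4 = 1/12, 1/3 · 7/36 = 7/108; with total 13/54.
Hence P(r = 7 | data) = (7/108) / (13/54) = 7/26.

0.269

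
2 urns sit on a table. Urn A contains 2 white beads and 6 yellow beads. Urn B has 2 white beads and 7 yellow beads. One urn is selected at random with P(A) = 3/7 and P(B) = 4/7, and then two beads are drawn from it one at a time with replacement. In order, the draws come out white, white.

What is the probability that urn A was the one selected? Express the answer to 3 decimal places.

0.487

Compute the likelihood of the observed sequence for each case: P(data | urn A) = (2/8)(2/8) = 0.0625; P(data | urn B) = (2/9)(2/9) = 0.049383.
The prior-weighted likelihoods are 3/7 · 0.0625 = 0.026786, 4/7 · 0.049383 = 0.028219; these sum to 0.055004.
Hence P(urn A | data) = (0.026786) / (0.055004) = 0.48697.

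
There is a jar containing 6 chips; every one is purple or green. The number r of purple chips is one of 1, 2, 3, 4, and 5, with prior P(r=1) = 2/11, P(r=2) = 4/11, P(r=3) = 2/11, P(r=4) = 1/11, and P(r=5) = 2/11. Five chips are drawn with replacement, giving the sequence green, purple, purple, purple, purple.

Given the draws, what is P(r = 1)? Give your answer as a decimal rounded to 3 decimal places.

Compute the likelihood of the observed sequence for each case: P(data | r = 1) = (5/6)(1/6)(1/6)(1/6)(1/6) = 0.000643; P(data | r = 2) = (4/6)(2/6)(2/6)(2/6)(2/6) = 0.0082305; P(data | r = 3) = (3/6)(3/6)(3/6)(3/6)(3/6) = 0.03125; P(data | r = 4) = (2/6)(4/6)(4/6)(4/6)(4/6) = 0.065844; P(data | r = 5) = (1/6)(5/6)(5/6)(5/6)(5/6) = 0.080376.
Weighting by the prior gives 2/11 · 0.000643 = 0.00011691, 4/11 · 0.0082305 = 0.0029929, 2/11 · 0.03125 = 0.0056818, 1/11 · 0.065844 = 0.0059858, 2/11 · 0.080376 = 0.014614; these sum to 0.029391.
Hence P(r = 1 | data) = (0.00011691) / (0.029391) = 0.0039777.

0.004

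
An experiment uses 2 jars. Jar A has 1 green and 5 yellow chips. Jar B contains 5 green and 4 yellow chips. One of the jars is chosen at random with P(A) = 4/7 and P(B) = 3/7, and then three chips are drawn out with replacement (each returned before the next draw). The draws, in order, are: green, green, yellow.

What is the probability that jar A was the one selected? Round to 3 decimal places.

0.184

The likelihood of the observed sequence under each hypothesis: P(data | jar A) = (1/6)(1/6)(5/6) = 0.023148; P(data | jar B) = (5/9)(5/9)(4/9) = 0.13717.
Multiplying each by its prior: 4/7 · 0.023148 = 0.013228, 3/7 · 0.13717 = 0.058789; these sum to 0.072016.
So P(jar A | data) = (0.013228) / (0.072016) = 0.18367.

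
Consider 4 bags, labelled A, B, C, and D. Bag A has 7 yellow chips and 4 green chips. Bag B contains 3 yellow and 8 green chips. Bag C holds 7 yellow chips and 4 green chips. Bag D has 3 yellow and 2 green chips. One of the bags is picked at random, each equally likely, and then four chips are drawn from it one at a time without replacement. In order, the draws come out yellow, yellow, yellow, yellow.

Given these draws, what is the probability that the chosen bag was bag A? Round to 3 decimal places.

The likelihood of the observed sequence under each hypothesis: P(data | bag A) = (7/11)(6/10)(5/9)(4/8) = 7/66; P(data | bag B) = (3/11)(2/10)(1/9)(0/8) = 0; P(data | bag C) = (7/11)(6/10)(5/9)(4/8) = 7/66; P(data | bag D) = (3/5)(2/4)(1/3)(0/2) = 0.
The prior-weighted likelihoods are 1/4 · 7/66 = 7/264, 1/4 · 0 = 0, 1/4 · 7/66 = 7/264, 1/4 · 0 = 0; summing to 7/132.
So P(bag A | data) = (7/264) / (7/132) = 1/2.

0.500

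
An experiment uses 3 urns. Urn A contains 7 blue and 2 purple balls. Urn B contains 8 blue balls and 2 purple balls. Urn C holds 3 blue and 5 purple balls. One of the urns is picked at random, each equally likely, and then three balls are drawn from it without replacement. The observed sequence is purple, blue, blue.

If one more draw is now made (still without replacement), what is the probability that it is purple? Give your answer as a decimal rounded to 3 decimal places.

0.295

For each hypothesis, P(data | H) works out to: P(data | urn A) = (2/9)(7/8)(6/7) = 0.16667; P(data | urn B) = (2/10)(8/9)(7/8) = 0.15556; P(data | urn C) = (5/8)(3/7)(2/6) = 0.089286.
Weighting by the prior gives 1/3 · 0.16667 = 0.055556, 1/3 · 0.15556 = 0.051852, 1/3 · 0.089286 = 0.029762; these sum to 0.13717.
Dividing through by the total gives posterior P(urn A | data) = 0.40501, P(urn B | data) = 0.37801, P(urn C | data) = 0.21697.
So P(purple next | data) = Σ P(purple next | H) P(H | data) = (1/6)(0.40501) + (1/7)(0.37801) + (4/5)(0.21697) = 0.29508.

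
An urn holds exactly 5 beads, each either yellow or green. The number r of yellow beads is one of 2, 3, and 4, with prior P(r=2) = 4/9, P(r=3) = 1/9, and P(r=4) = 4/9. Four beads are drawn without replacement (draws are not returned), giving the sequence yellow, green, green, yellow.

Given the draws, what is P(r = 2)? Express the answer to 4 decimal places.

The likelihood of the observed sequence under each hypothesis: P(data | r = 2) = (2/5)(3/4)(2/3)(1/2) = 1/10; P(data | r = 3) = (3/5)(2/4)(1/3)(2/2) = 1/10; P(data | r = 4) = (4/5)(1/4)(0/3) = 0.
Multiplying each by its prior: 4/9 · 1/10 = 2/45, 1/9 · 1/10 = 1/90, 4/9 · 0 = 0; these sum to 1/18.
Therefore the posterior P(r = 2 | data) = (2/45) / (1/18) = 4/5.

0.8000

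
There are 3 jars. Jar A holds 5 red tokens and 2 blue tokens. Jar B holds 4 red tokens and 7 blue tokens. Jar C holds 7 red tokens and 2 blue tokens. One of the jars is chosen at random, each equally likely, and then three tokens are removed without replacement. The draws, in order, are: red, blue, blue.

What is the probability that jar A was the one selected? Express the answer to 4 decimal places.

0.1943

For each hypothesis, P(data | H) works out to: P(data | jar A) = (5/7)(2/6)(1/5) = 0.047619; P(data | jar B) = (4/11)(7/10)(6/9) = 0.1697; P(data | jar C) = (7/9)(2/8)(1/7) = 0.027778.
The prior-weighted likelihoods are 1/3 · 0.047619 = 0.015873, 1/3 · 0.1697 = 0.056566, 1/3 · 0.027778 = 0.0092593; summing to 0.081698.
Hence P(jar A | data) = (0.015873) / (0.081698) = 0.19429.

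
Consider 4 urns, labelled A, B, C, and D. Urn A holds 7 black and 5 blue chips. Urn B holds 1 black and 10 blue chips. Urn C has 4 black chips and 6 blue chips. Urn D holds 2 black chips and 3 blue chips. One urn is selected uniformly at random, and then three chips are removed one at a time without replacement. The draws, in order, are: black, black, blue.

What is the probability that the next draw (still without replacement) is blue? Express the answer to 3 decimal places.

0.674

For each hypothesis, P(data | H) works out to: P(data | urn A) = (7/12)(6/11)(5/10) = 7/44; P(data | urn B) = (1/11)(0/10) = 0; P(data | urn C) = (4/10)(3/9)(6/8) = 1/10; P(data | urn D) = (2/5)(1/4)(3/3) = 1/10.
The prior-weighted likelihoods are 1/4 · 7/44 = 7/176, 1/4 · 0 = 0, 1/4 · 1/10 = 1/40, 1/4 · 1/10 = 1/40; summing to 79/880.
Normalising, the posterior is P(urn A | data) = 0.44304, P(urn B | data) = 0, P(urn C | data) = 0.27848, P(urn D | data) = 0.27848.
Averaging over the posterior, P(blue next | data) = (4/9)(0.44304) + (5/7)(0.27848) + (1)(0.27848) = 0.6743.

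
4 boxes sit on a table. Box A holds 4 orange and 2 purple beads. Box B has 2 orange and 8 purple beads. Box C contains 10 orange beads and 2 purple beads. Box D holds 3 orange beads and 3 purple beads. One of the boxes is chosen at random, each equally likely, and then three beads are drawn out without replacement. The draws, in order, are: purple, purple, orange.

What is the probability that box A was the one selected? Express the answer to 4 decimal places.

0.1721

Compute the likelihood of the observed sequence for each case: P(data | box A) = (2/6)(1/5)(4/4) = 0.066667; P(data | box B) = (8/10)(7/9)(2/8) = 0.15556; P(data | box C) = (2/12)(1/11)(10/10) = 0.015152; P(data | box D) = (3/6)(2/5)(3/4) = 0.15.
Weighting by the prior gives 1/4 · 0.066667 = 0.016667, 1/4 · 0.15556 = 0.038889, 1/4 · 0.015152 = 0.0037879, 1/4 · 0.15 = 0.0375; summing to 0.096843.
By Bayes' rule, P(box A | data) = (0.016667) / (0.096843) = 0.1721.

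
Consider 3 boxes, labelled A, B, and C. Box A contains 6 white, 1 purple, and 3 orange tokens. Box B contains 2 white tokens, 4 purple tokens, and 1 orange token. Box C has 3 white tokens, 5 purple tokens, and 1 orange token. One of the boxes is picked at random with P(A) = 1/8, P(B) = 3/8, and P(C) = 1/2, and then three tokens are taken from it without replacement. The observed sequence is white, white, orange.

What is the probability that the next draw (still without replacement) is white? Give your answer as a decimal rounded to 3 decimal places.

The likelihood of the observed sequence under each hypothesis: P(data | box A) = (6/10)(5/9)(3/8) = 0.125; P(data | box B) = (2/7)(1/6)(1/5) = 0.0095238; P(data | box C) = (3/9)(2/8)(1/7) = 0.011905.
Weighting by the prior gives 1/8 · 0.125 = 0.015625, 3/8 · 0.0095238 = 0.0035714, 1/2 · 0.011905 = 0.0059524; these sum to 0.025149.
The posterior is then P(box A | data) = 0.6213, P(box B | data) = 0.14201, P(box C | data) = 0.23669.
The predictive probability is P(white next | data) = (4/7)(0.6213) + (0)(0.14201) + (1/6)(0.23669) = 0.39448.

0.394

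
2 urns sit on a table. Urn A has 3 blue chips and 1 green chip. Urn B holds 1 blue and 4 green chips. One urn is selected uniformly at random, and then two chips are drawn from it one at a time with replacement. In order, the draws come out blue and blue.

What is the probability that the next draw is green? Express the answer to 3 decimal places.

Compute the likelihood of the observed sequence for each case: P(data | urn A) = (3/4)(3/4) = 9/16; P(data | urn B) = (1/5)(1/5) = 1/25.
Weighting by the prior gives 1/2 · 9/16 = 9/32, 1/2 · 1/25 = 1/50; summing to 241/800.
Dividing through by the total gives posterior P(urn A | data) = 0.93361, P(urn B | data) = 0.06639.
So P(green next | data) = Σ P(green next | H) P(H | data) = (1/4)(0.93361) + (4/5)(0.06639) = 0.28651.

0.287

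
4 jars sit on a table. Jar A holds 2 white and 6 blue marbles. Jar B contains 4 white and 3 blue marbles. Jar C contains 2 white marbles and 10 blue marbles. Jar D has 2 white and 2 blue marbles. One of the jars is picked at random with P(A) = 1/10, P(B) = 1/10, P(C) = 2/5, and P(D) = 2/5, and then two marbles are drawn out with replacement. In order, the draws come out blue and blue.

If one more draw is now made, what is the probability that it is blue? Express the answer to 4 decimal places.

The likelihood of the observed sequence under each hypothesis: P(data | jar A) = (6/8)(6/8) = 0.5625; P(data | jar B) = (3/7)(3/7) = 0.18367; P(data | jar C) = (10/12)(10/12) = 0.69444; P(data | jar D) = (2/4)(2/4) = 0.25.
Weighting by the prior gives 1/10 · 0.5625 = 0.05625, 1/10 · 0.18367 = 0.018367, 2/5 · 0.69444 = 0.27778, 2/5 · 0.25 = 0.1; with total 0.4524.
The posterior is then P(jar A | data) = 0.12434, P(jar B | data) = 0.0406, P(jar C | data) = 0.61402, P(jar D | data) = 0.22105.
So P(blue next | data) = Σ P(blue next | H) P(H | data) = (3/4)(0.12434) + (3/7)(0.0406) + (5/6)(0.61402) + (1/2)(0.22105) = 0.73286.

0.7329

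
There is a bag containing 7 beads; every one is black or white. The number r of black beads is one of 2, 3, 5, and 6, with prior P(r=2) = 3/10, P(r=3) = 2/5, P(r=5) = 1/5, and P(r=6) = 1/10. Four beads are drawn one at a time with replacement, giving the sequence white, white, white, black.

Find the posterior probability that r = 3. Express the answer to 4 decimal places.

Under each hypothesis, the probability of the observed sequence is: P(data | r = 2) = (5/7)(5/7)(5/7)(2/7) = 0.10412; P(data | r = 3) = (4/7)(4/7)(4/7)(3/7) = 0.079967; P(data | r = 5) = (2/7)(2/7)(2/7)(5/7) = 0.01666; P(data | r = 6) = (1/7)(1/7)(1/7)(6/7) = 0.002499.
Multiplying each by its prior: 3/10 · 0.10412 = 0.031237, 2/5 · 0.079967 = 0.031987, 1/5 · 0.01666 = 0.0033319, 1/10 · 0.002499 = 0.0002499; these sum to 0.066805.
So P(r = 3 | data) = (0.031987) / (0.066805) = 0.4788.

0.4788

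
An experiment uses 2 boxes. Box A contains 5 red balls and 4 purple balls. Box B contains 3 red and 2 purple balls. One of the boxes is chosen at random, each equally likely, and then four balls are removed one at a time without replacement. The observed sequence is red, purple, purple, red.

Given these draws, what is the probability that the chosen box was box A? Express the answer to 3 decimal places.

The likelihood of the observed sequence under each hypothesis: P(data | box A) = (5/9)(4/8)(3/7)(4/6) = 0.079365; P(data | box B) = (3/5)(2/4)(1/3)(2/2) = 0.1.
Multiplying each by its prior: 1/2 · 0.079365 = 0.039683, 1/2 · 0.1 = 0.05; with total 0.089683.
By Bayes' rule, P(box A | data) = (0.039683) / (0.089683) = 0.44248.

0.442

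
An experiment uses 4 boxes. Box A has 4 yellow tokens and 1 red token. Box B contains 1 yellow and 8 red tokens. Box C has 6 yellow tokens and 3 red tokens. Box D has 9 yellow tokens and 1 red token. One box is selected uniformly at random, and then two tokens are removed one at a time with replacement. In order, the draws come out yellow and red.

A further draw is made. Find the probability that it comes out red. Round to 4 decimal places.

0.3553

Under each hypothesis, the probability of the observed sequence is: P(data | box A) = (4/5)(1/5) = 0.16; P(data | box B) = (1/9)(8/9) = 0.098765; P(data | box C) = (6/9)(3/9) = 0.22222; P(data | box D) = (9/10)(1/10) = 0.09.
Weighting by the prior gives 1/4 · 0.16 = 0.04, 1/4 · 0.098765 = 0.024691, 1/4 · 0.22222 = 0.055556, 1/4 · 0.09 = 0.0225; these sum to 0.14275.
The posterior is then P(box A | data) = 0.28022, P(box B | data) = 0.17297, P(box C | data) = 0.38919, P(box D | data) = 0.15762.
So P(red next | data) = Σ P(red next | H) P(H | data) = (1/5)(0.28022) + (8/9)(0.17297) + (1/3)(0.38919) + (1/10)(0.15762) = 0.35529.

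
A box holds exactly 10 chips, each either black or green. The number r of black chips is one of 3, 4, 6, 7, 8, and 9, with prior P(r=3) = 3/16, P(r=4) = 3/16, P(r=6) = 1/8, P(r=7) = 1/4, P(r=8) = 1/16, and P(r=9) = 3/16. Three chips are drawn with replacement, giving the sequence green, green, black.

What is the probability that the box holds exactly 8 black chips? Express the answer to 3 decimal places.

0.023

For each hypothesis, P(data | H) works out to: P(data | r = 3) = (7/10)(7/10)(3/10) = 0.147; P(data | r = 4) = (6/10)(6/10)(4/10) = 0.144; P(data | r = 6) = (4/10)(4/10)(6/10) = 0.096; P(data | r = 7) = (3/10)(3/10)(7/10) = 0.063; P(data | r = 8) = (2/10)(2/10)(8/10) = 0.032; P(data | r = 9) = (1/10)(1/10)(9/10) = 0.009.
The prior-weighted likelihoods are 3/16 · 0.147 = 0.027563, 3/16 · 0.144 = 0.027, 1/8 · 0.096 = 0.012, 1/4 · 0.063 = 0.01575, 1/16 · 0.032 = 0.002, 3/16 · 0.009 = 0.0016875; with total 0.086.
Therefore the posterior P(r = 8 | data) = (0.002) / (0.086) = 0.023256.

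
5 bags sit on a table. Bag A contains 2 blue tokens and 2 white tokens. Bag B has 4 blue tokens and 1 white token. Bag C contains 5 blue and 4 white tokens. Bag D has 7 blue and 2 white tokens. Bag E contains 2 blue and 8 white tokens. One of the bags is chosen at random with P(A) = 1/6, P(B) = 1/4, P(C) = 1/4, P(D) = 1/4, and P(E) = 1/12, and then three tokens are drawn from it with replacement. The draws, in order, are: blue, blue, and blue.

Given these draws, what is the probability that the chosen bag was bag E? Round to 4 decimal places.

Compute the likelihood of the observed sequence for each case: P(data | bag A) = (2/4)(2/4)(2/4) = 0.125; P(data | bag B) = (4/5)(4/5)(4/5) = 0.512; P(data | bag C) = (5/9)(5/9)(5/9) = 0.17147; P(data | bag D) = (7/9)(7/9)(7/9) = 0.47051; P(data | bag E) = (2/10)(2/10)(2/10) = 0.008.
Weighting by the prior gives 1/6 · 0.125 = 0.020833, 1/4 · 0.512 = 0.128, 1/4 · 0.17147 = 0.042867, 1/4 · 0.47051 = 0.11763, 1/12 · 0.008 = 0.00066667; these sum to 0.30999.
So P(bag E | data) = (0.00066667) / (0.30999) = 0.0021506.

0.0022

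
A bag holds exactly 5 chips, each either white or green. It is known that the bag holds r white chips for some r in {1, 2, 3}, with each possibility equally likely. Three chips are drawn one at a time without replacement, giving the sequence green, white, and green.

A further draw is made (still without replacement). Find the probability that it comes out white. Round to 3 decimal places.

0.400

The likelihood of the observed sequence under each hypothesis: P(data | r = 1) = (4/5)(1/4)(3/3) = 1/5; P(data | r = 2) = (3/5)(2/4)(2/3) = 1/5; P(data | r = 3) = (2/5)(3/4)(1/3) = 1/10.
Weighting by the prior gives 1/3 · 1/5 = 1/15, 1/3 · 1/5 = 1/15, 1/3 · 1/10 = 1/30; these sum to 1/6.
Dividing through by the total gives posterior P(r = 1 | data) = 2/5, P(r = 2 | data) = 2/5, P(r = 3 | data) = 1/5.
So P(white next | data) = Σ P(white next | H) P(H | data) = (0)(2/5) + (1/2)(2/5) + (1)(1/5) = 2/5.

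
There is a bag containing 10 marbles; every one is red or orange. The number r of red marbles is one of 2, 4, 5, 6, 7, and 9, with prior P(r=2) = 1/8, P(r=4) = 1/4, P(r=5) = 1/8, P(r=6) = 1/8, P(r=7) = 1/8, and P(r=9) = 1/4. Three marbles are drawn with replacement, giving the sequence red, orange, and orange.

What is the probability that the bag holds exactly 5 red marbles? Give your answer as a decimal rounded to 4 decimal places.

The likelihood of the observed sequence under each hypothesis: P(data | r = 2) = (2/10)(8/10)(8/10) = 0.128; P(data | r = 4) = (4/10)(6/10)(6/10) = 0.144; P(data | r = 5) = (5/10)(5/10)(5/10) = 0.125; P(data | r = 6) = (6/10)(4/10)(4/10) = 0.096; P(data | r = 7) = (7/10)(3/10)(3/10) = 0.063; P(data | r = 9) = (9/10)(1/10)(1/10) = 0.009.
The prior-weighted likelihoods are 1/8 · 0.128 = 0.016, 1/4 · 0.144 = 0.036, 1/8 · 0.125 = 0.015625, 1/8 · 0.096 = 0.012, 1/8 · 0.063 = 0.007875, 1/4 · 0.009 = 0.00225; with total 0.08975.
Therefore the posterior P(r = 5 | data) = (0.015625) / (0.08975) = 0.17409.

0.1741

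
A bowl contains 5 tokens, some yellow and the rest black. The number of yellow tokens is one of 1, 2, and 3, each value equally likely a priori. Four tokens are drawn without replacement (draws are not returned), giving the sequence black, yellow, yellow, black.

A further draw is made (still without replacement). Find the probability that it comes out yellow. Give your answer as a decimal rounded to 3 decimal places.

0.500

Compute the likelihood of the observed sequence for each case: P(data | r = 1) = (4/5)(1/4)(0/3) = 0; P(data | r = 2) = (3/5)(2/4)(1/3)(2/2) = 1/10; P(data | r = 3) = (2/5)(3/4)(2/3)(1/2) = 1/10.
The prior-weighted likelihoods are 1/3 · 0 = 0, 1/3 · 1/10 = 1/30, 1/3 · 1/10 = 1/30; summing to 1/15.
Normalising, the posterior is P(r = 1 | data) = 0, P(r = 2 | data) = 1/2, P(r = 3 | data) = 1/2.
Averaging over the posterior, P(yellow next | data) = (0)(1/2) + (1)(1/2) = 1/2.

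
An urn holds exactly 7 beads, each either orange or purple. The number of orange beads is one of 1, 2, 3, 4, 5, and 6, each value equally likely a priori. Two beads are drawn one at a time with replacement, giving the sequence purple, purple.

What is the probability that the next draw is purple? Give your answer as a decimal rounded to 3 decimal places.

The likelihood of the observed sequence under each hypothesis: P(data | r = 1) = (6/7)(6/7) = 36/49; P(data | r = 2) = (5/7)(5/7) = 25/49; P(data | r = 3) = (4/7)(4/7) = 16/49; P(data | r = 4) = (3/7)(3/7) = 9/49; P(data | r = 5) = (2/7)(2/7) = 4/49; P(data | r = 6) = (1/7)(1/7) = 1/49.
The prior-weighted likelihoods are 1/6 · 36/49 = 6/49, 1/6 · 25/49 = 25/294, 1/6 · 16/49 = 8/147, 1/6 · 9/49 = 3/98, 1/6 · 4/49 = 2/147, 1/6 · 1/49 = 1/294; summing to 13/42.
Dividing through by the total gives posterior P(r = 1 | data) = 36/91, P(r = 2 | data) = 25/91, P(r = 3 | data) = 16/91, P(r = 4 | data) = 9/91, P(r = 5 | data) = 4/91, P(r = 6 | data) = 1/91.
The predictive probability is P(purple next | data) = (6/7)(36/91) + (5/7)(25/91) + (4/7)(16/91) + (3/7)(9/91) + (2/7)(4/91) + (1/7)(1/91) = 9/13.

0.692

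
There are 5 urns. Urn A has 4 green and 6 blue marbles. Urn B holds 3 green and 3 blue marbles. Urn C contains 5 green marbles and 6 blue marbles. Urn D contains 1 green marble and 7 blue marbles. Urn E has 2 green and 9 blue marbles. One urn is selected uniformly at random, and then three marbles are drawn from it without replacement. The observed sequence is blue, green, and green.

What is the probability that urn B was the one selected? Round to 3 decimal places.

Compute the likelihood of the observed sequence for each case: P(data | urn A) = (6/10)(4/9)(3/8) = 0.1; P(data | urn B) = (3/6)(3/5)(2/4) = 0.15; P(data | urn C) = (6/11)(5/10)(4/9) = 0.12121; P(data | urn D) = (7/8)(1/7)(0/6) = 0; P(data | urn E) = (9/11)(2/10)(1/9) = 0.018182.
Multiplying each by its prior: 1/5 · 0.1 = 0.02, 1/5 · 0.15 = 0.03, 1/5 · 0.12121 = 0.024242, 1/5 · 0 = 0, 1/5 · 0.018182 = 0.0036364; summing to 0.077879.
Therefore the posterior P(urn B | data) = (0.03) / (0.077879) = 0.38521.

0.385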